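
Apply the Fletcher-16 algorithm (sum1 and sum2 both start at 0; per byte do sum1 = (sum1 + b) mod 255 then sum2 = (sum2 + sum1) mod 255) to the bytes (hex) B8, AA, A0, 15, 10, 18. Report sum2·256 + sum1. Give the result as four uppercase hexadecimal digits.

Running sums (mod 255):
  after byte 0 (B8): sum1=184, sum2=184
  after byte 1 (AA): sum1=99, sum2=28
  after byte 2 (A0): sum1=4, sum2=32
  after byte 3 (15): sum1=25, sum2=57
  after byte 4 (10): sum1=41, sum2=98
  after byte 5 (18): sum1=65, sum2=163
Checksum = sum2·256 + sum1 = 163·256 + 65 = 41793 = 0xA341.

A341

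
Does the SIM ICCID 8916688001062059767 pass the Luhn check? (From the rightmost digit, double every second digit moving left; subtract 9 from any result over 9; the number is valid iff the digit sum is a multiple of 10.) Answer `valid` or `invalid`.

From the right, keep odd positions and double even positions (subtract 9 from any doubled value over 9):
  doubled (positions 2,4,...): 3 9 0 3 2 0 7 3 9 → sum 36
  kept (positions 1,3,...): 7 7 5 2 0 0 8 6 1 8 → sum 44
Total = 80.
80 mod 10 = 0, so the number is valid.

valid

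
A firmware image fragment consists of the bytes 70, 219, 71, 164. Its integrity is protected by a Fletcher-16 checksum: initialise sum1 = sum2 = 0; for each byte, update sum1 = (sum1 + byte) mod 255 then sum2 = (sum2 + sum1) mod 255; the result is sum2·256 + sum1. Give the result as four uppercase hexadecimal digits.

Running sums (mod 255):
  after byte 0 (70): sum1=70, sum2=70
  after byte 1 (219): sum1=34, sum2=104
  after byte 2 (71): sum1=105, sum2=209
  after byte 3 (164): sum1=14, sum2=223
Checksum = sum2·256 + sum1 = 223·256 + 14 = 57102 = 0xDF0E.

DF0E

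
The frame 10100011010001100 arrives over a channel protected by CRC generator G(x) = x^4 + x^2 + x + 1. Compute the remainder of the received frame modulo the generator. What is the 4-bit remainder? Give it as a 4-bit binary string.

Modulo-2 division of 10100011010001100 by 10111:
  pos 0: 10100 XOR 10111 = 00011
  pos 3: 11011 XOR 10111 = 01100
  pos 4: 11000 XOR 10111 = 01111
  pos 5: 11111 XOR 10111 = 01000
  pos 6: 10000 XOR 10111 = 00111
  pos 8: 11100 XOR 10111 = 01011
  pos 9: 10111 XOR 10111 = 00000
Remainder = 0100 (nonzero — an error is detected).

0100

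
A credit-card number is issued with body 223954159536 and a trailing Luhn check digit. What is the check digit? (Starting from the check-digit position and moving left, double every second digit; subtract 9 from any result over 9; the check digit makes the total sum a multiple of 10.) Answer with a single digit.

Partial digits right→left: 6 3 5 9 5 1 4 5 9 3 2 2
Double every second digit counting from the check-digit position (so the 1st, 3rd, 5th, ... of the partial from the right).
  doubled (with −9 where >9): 3 1 1 8 9 4 → sum 26
  kept as-is: 3 9 1 5 3 2 → sum 23
Total = 26 + 23 = 49.
Check digit = (10 − (49 mod 10)) mod 10 = 1.

1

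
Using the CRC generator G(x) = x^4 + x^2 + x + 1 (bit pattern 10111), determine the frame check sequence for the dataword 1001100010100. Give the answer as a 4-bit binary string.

1000

Append 4 zeros: 10011000101000000. Divide by 10111 (XOR where the leading bit is 1):
  pos 0: 10011 XOR 10111 = 00100
  pos 2: 10000 XOR 10111 = 00111
  pos 4: 11101 XOR 10111 = 01010
  pos 5: 10100 XOR 10111 = 00011
  pos 8: 11100 XOR 10111 = 01011
  pos 9: 10110 XOR 10111 = 00001
Remainder (last 4 bits) = 1000. This is the CRC / FCS.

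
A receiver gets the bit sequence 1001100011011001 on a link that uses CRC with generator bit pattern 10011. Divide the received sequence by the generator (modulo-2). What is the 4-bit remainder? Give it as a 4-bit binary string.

Modulo-2 division of 1001100011011001 by 10011:
  pos 0: 10011 XOR 10011 = 00000
  pos 8: 11011 XOR 10011 = 01000
  pos 9: 10000 XOR 10011 = 00011
Remainder = 1101 (nonzero — an error is detected).

1101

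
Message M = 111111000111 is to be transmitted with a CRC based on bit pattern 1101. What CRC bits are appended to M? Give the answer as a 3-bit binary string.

Append 3 zeros: 111111000111000. Divide by 1101 (XOR where the leading bit is 1):
  pos 0: 1111 XOR 1101 = 0010
  pos 2: 1011 XOR 1101 = 0110
  pos 3: 1100 XOR 1101 = 0001
  pos 6: 1001 XOR 1101 = 0100
  pos 7: 1001 XOR 1101 = 0100
  pos 8: 1001 XOR 1101 = 0100
  pos 9: 1000 XOR 1101 = 0101
  pos 10: 1010 XOR 1101 = 0111
  pos 11: 1110 XOR 1101 = 0011
Remainder (last 3 bits) = 011. This is the CRC / FCS.

011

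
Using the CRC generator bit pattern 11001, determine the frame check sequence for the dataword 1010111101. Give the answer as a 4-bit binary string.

0001

Append 4 zeros: 10101111010000. Divide by 11001 (XOR where the leading bit is 1):
  pos 0: 10101 XOR 11001 = 01100
  pos 1: 11001 XOR 11001 = 00000
  pos 6: 11010 XOR 11001 = 00011
  pos 9: 11000 XOR 11001 = 00001
Remainder (last 4 bits) = 0001. This is the CRC / FCS.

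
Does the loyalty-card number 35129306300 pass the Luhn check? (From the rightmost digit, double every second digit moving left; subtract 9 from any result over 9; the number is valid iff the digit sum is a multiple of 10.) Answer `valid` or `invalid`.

From the right, keep odd positions and double even positions (subtract 9 from any doubled value over 9):
  doubled (positions 2,4,...): 0 3 6 4 1 → sum 14
  kept (positions 1,3,...): 0 3 0 9 1 3 → sum 16
Total = 30.
30 mod 10 = 0, so the number is valid.

valid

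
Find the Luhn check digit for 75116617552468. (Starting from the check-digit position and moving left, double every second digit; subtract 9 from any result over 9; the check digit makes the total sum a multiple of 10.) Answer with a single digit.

5

Partial digits right→left: 8 6 4 2 5 5 7 1 6 6 1 1 5 7
Double every second digit counting from the check-digit position (so the 1st, 3rd, 5th, ... of the partial from the right).
  doubled (with −9 where >9): 7 8 1 5 3 2 1 → sum 27
  kept as-is: 6 2 5 1 6 1 7 → sum 28
Total = 27 + 28 = 55.
Check digit = (10 − (55 mod 10)) mod 10 = 5.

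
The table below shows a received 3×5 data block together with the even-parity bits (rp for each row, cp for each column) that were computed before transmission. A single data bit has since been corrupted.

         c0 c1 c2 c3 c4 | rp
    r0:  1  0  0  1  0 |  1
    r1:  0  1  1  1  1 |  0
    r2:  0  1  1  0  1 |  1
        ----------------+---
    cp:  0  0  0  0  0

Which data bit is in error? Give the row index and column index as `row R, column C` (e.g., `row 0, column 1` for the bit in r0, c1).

row 0, column 0

Recompute each row's even parity and compare to rp:
  r0: data parity 0, sent rp 1 → mismatch
  r1: data parity 0, sent rp 0 → ok
  r2: data parity 1, sent rp 1 → ok
Recompute each column's even parity and compare to cp:
  c0: data parity 1, sent cp 0 → mismatch
  c1: data parity 0, sent cp 0 → ok
  c2: data parity 0, sent cp 0 → ok
  c3: data parity 0, sent cp 0 → ok
  c4: data parity 0, sent cp 0 → ok
Exactly one row (r0) and one column (c0) fail → the flipped bit is at their intersection.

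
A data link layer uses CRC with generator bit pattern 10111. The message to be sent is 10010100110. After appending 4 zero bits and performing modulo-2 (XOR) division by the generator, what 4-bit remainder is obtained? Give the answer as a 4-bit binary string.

Append 4 zeros: 100101001100000. Divide by 10111 (XOR where the leading bit is 1):
  pos 0: 10010 XOR 10111 = 00101
  pos 2: 10110 XOR 10111 = 00001
  pos 6: 10110 XOR 10111 = 00001
  pos 10: 10000 XOR 10111 = 00111
Remainder (last 4 bits) = 0111. This is the CRC / FCS.

0111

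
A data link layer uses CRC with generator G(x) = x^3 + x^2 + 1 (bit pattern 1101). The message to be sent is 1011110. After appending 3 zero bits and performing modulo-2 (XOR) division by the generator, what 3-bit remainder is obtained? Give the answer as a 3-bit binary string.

111

Append 3 zeros: 1011110000. Divide by 1101 (XOR where the leading bit is 1):
  pos 0: 1011 XOR 1101 = 0110
  pos 1: 1101 XOR 1101 = 0000
  pos 5: 1000 XOR 1101 = 0101
  pos 6: 1010 XOR 1101 = 0111
Remainder (last 3 bits) = 111. This is the CRC / FCS.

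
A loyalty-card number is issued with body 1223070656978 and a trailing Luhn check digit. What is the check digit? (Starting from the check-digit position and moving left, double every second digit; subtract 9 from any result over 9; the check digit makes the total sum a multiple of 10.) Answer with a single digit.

6

Partial digits right→left: 8 7 9 6 5 6 0 7 0 3 2 2 1
Double every second digit counting from the check-digit position (so the 1st, 3rd, 5th, ... of the partial from the right).
  doubled (with −9 where >9): 7 9 1 0 0 4 2 → sum 23
  kept as-is: 7 6 6 7 3 2 → sum 31
Total = 23 + 31 = 54.
Check digit = (10 − (54 mod 10)) mod 10 = 6.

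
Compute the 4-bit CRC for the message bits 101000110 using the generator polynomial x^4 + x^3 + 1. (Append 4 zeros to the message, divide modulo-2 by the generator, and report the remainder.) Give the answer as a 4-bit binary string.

1101

Append 4 zeros: 1010001100000. Divide by 11001 (XOR where the leading bit is 1):
  pos 0: 10100 XOR 11001 = 01101
  pos 1: 11010 XOR 11001 = 00011
  pos 4: 11110 XOR 11001 = 00111
  pos 6: 11100 XOR 11001 = 00101
  pos 8: 10100 XOR 11001 = 01101
Remainder (last 4 bits) = 1101. This is the CRC / FCS.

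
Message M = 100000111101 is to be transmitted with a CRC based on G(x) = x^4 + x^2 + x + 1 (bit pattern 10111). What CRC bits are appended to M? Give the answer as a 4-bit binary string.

1001

Append 4 zeros: 1000001111010000. Divide by 10111 (XOR where the leading bit is 1):
  pos 0: 10000 XOR 10111 = 00111
  pos 2: 11101 XOR 10111 = 01010
  pos 3: 10101 XOR 10111 = 00010
  pos 6: 10110 XOR 10111 = 00001
  pos 10: 11000 XOR 10111 = 01111
  pos 11: 11110 XOR 10111 = 01001
Remainder (last 4 bits) = 1001. This is the CRC / FCS.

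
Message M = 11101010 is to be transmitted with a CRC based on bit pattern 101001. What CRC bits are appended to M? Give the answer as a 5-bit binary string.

Append 5 zeros: 1110101000000. Divide by 101001 (XOR where the leading bit is 1):
  pos 0: 111010 XOR 101001 = 010011
  pos 1: 100111 XOR 101001 = 001110
  pos 3: 111000 XOR 101001 = 010001
  pos 4: 100010 XOR 101001 = 001011
  pos 6: 101100 XOR 101001 = 000101
Remainder (last 5 bits) = 01010. This is the CRC / FCS.

01010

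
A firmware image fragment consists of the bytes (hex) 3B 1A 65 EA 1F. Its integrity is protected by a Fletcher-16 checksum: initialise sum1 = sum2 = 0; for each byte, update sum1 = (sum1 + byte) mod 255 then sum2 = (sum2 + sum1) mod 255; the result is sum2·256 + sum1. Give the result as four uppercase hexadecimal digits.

Running sums (mod 255):
  after byte 0 (3B): sum1=59, sum2=59
  after byte 1 (1A): sum1=85, sum2=144
  after byte 2 (65): sum1=186, sum2=75
  after byte 3 (EA): sum1=165, sum2=240
  after byte 4 (1F): sum1=196, sum2=181
Checksum = sum2·256 + sum1 = 181·256 + 196 = 46532 = 0xB5C4.

B5C4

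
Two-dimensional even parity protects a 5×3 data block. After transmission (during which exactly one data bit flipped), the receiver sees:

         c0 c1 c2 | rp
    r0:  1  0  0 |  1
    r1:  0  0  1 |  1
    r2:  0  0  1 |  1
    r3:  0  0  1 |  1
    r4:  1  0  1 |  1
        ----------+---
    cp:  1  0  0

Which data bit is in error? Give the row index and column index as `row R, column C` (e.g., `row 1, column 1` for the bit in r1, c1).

row 4, column 0

Recompute each row's even parity and compare to rp:
  r0: data parity 1, sent rp 1 → ok
  r1: data parity 1, sent rp 1 → ok
  r2: data parity 1, sent rp 1 → ok
  r3: data parity 1, sent rp 1 → ok
  r4: data parity 0, sent rp 1 → mismatch
Recompute each column's even parity and compare to cp:
  c0: data parity 0, sent cp 1 → mismatch
  c1: data parity 0, sent cp 0 → ok
  c2: data parity 0, sent cp 0 → ok
Exactly one row (r4) and one column (c0) fail → the flipped bit is at their intersection.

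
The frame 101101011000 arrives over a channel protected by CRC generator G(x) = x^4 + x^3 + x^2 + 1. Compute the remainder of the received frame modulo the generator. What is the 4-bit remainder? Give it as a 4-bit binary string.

0000

Modulo-2 division of 101101011000 by 11101:
  pos 0: 10110 XOR 11101 = 01011
  pos 1: 10111 XOR 11101 = 01010
  pos 2: 10100 XOR 11101 = 01001
  pos 3: 10011 XOR 11101 = 01110
  pos 4: 11101 XOR 11101 = 00000
Remainder = 0000 (zero — the frame passes the CRC check).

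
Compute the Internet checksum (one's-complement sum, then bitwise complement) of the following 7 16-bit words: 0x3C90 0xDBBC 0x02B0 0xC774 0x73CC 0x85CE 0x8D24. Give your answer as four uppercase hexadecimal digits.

96CE

One's-complement addition (fold any carry out of bit 15 back into bit 0):
  0x3C90 + 0xDBBC = 0x1184C → wrap carry → 0x184D
  0x184D + 0x02B0 = 0x01AFD
  0x1AFD + 0xC774 = 0x0E271
  0xE271 + 0x73CC = 0x1563D → wrap carry → 0x563E
  0x563E + 0x85CE = 0x0DC0C
  0xDC0C + 0x8D24 = 0x16930 → wrap carry → 0x6931
One's-complement sum = 0x6931.
Checksum = ~0x6931 & 0xFFFF = 0x96CE.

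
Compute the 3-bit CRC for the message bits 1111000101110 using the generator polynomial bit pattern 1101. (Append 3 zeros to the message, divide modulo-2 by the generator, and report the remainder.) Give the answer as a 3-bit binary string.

110

Append 3 zeros: 1111000101110000. Divide by 1101 (XOR where the leading bit is 1):
  pos 0: 1111 XOR 1101 = 0010
  pos 2: 1000 XOR 1101 = 0101
  pos 3: 1010 XOR 1101 = 0111
  pos 4: 1111 XOR 1101 = 0010
  pos 6: 1001 XOR 1101 = 0100
  pos 7: 1001 XOR 1101 = 0100
  pos 8: 1001 XOR 1101 = 0100
  pos 9: 1000 XOR 1101 = 0101
  pos 10: 1010 XOR 1101 = 0111
  pos 11: 1110 XOR 1101 = 0011
Remainder (last 3 bits) = 110. This is the CRC / FCS.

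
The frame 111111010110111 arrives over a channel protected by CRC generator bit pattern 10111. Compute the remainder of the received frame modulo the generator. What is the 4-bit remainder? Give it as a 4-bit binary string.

Modulo-2 division of 111111010110111 by 10111:
  pos 0: 11111 XOR 10111 = 01000
  pos 1: 10001 XOR 10111 = 00110
  pos 3: 11001 XOR 10111 = 01110
  pos 4: 11100 XOR 10111 = 01011
  pos 5: 10111 XOR 10111 = 00000
  pos 10: 10111 XOR 10111 = 00000
Remainder = 0000 (zero — the frame passes the CRC check).

0000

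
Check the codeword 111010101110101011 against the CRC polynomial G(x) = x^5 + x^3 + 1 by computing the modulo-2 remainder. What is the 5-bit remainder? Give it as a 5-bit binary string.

Modulo-2 division of 111010101110101011 by 101001:
  pos 0: 111010 XOR 101001 = 010011
  pos 1: 100111 XOR 101001 = 001110
  pos 3: 111001 XOR 101001 = 010000
  pos 4: 100001 XOR 101001 = 001000
  pos 6: 100010 XOR 101001 = 001011
  pos 8: 101110 XOR 101001 = 000111
  pos 11: 111101 XOR 101001 = 010100
  pos 12: 101001 XOR 101001 = 000000
Remainder = 00000 (zero — the frame passes the CRC check).

00000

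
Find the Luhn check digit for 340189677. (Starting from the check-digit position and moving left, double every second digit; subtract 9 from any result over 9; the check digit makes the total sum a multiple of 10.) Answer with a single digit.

8

Partial digits right→left: 7 7 6 9 8 1 0 4 3
Double every second digit counting from the check-digit position (so the 1st, 3rd, 5th, ... of the partial from the right).
  doubled (with −9 where >9): 5 3 7 0 6 → sum 21
  kept as-is: 7 9 1 4 → sum 21
Total = 21 + 21 = 42.
Check digit = (10 − (42 mod 10)) mod 10 = 8.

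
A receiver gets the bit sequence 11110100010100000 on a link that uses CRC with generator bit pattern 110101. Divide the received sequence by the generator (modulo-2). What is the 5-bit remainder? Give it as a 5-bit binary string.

00100

Modulo-2 division of 11110100010100000 by 110101:
  pos 0: 111101 XOR 110101 = 001000
  pos 2: 100000 XOR 110101 = 010101
  pos 3: 101010 XOR 110101 = 011111
  pos 4: 111111 XOR 110101 = 001010
  pos 6: 101001 XOR 110101 = 011100
  pos 7: 111000 XOR 110101 = 001101
  pos 9: 110100 XOR 110101 = 000001
Remainder = 00100 (nonzero — an error is detected).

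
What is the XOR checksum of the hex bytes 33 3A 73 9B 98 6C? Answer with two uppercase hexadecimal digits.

XOR the bytes together:
  start with 0x33
  0x33 ⊕ 0x3A = 0x09
  0x09 ⊕ 0x73 = 0x7A
  0x7A ⊕ 0x9B = 0xE1
  0xE1 ⊕ 0x98 = 0x79
  0x79 ⊕ 0x6C = 0x15

15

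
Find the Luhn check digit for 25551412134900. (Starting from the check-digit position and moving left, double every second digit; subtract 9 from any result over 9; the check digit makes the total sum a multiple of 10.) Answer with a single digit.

7

Partial digits right→left: 0 0 9 4 3 1 2 1 4 1 5 5 5 2
Double every second digit counting from the check-digit position (so the 1st, 3rd, 5th, ... of the partial from the right).
  doubled (with −9 where >9): 0 9 6 4 8 1 1 → sum 29
  kept as-is: 0 4 1 1 1 5 2 → sum 14
Total = 29 + 14 = 43.
Check digit = (10 − (43 mod 10)) mod 10 = 7.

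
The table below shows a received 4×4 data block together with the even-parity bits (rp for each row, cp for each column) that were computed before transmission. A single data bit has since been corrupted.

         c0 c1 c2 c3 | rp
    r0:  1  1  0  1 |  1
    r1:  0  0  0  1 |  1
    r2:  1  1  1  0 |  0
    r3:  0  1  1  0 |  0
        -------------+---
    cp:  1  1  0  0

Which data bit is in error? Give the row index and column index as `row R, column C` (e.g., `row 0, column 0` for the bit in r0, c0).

row 2, column 0

Recompute each row's even parity and compare to rp:
  r0: data parity 1, sent rp 1 → ok
  r1: data parity 1, sent rp 1 → ok
  r2: data parity 1, sent rp 0 → mismatch
  r3: data parity 0, sent rp 0 → ok
Recompute each column's even parity and compare to cp:
  c0: data parity 0, sent cp 1 → mismatch
  c1: data parity 1, sent cp 1 → ok
  c2: data parity 0, sent cp 0 → ok
  c3: data parity 0, sent cp 0 → ok
Exactly one row (r2) and one column (c0) fail → the flipped bit is at their intersection.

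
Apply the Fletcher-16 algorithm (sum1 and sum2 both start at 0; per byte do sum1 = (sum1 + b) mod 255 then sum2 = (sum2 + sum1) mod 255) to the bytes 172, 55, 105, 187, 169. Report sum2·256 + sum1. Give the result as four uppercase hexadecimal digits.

Running sums (mod 255):
  after byte 0 (172): sum1=172, sum2=172
  after byte 1 (55): sum1=227, sum2=144
  after byte 2 (105): sum1=77, sum2=221
  after byte 3 (187): sum1=9, sum2=230
  after byte 4 (169): sum1=178, sum2=153
Checksum = sum2·256 + sum1 = 153·256 + 178 = 39346 = 0x99B2.

99B2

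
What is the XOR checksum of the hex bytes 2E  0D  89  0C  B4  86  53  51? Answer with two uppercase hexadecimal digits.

XOR the bytes together:
  start with 0x2E
  0x2E ⊕ 0x0D = 0x23
  0x23 ⊕ 0x89 = 0xAA
  0xAA ⊕ 0x0C = 0xA6
  0xA6 ⊕ 0xB4 = 0x12
  0x12 ⊕ 0x86 = 0x94
  0x94 ⊕ 0x53 = 0xC7
  0xC7 ⊕ 0x51 = 0x96

96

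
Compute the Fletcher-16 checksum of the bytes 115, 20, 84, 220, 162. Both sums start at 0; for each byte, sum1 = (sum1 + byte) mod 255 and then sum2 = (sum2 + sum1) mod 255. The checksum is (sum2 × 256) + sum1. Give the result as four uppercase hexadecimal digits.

EA5B

Running sums (mod 255):
  after byte 0 (115): sum1=115, sum2=115
  after byte 1 (20): sum1=135, sum2=250
  after byte 2 (84): sum1=219, sum2=214
  after byte 3 (220): sum1=184, sum2=143
  after byte 4 (162): sum1=91, sum2=234
Checksum = sum2·256 + sum1 = 234·256 + 91 = 59995 = 0xEA5B.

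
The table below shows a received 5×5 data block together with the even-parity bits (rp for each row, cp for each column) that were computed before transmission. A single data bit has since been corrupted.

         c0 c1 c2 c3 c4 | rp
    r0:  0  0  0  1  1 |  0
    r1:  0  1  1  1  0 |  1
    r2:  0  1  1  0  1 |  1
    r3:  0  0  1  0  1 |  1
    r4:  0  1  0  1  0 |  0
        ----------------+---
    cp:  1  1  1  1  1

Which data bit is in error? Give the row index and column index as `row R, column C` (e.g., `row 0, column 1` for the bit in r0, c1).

Recompute each row's even parity and compare to rp:
  r0: data parity 0, sent rp 0 → ok
  r1: data parity 1, sent rp 1 → ok
  r2: data parity 1, sent rp 1 → ok
  r3: data parity 0, sent rp 1 → mismatch
  r4: data parity 0, sent rp 0 → ok
Recompute each column's even parity and compare to cp:
  c0: data parity 0, sent cp 1 → mismatch
  c1: data parity 1, sent cp 1 → ok
  c2: data parity 1, sent cp 1 → ok
  c3: data parity 1, sent cp 1 → ok
  c4: data parity 1, sent cp 1 → ok
Exactly one row (r3) and one column (c0) fail → the flipped bit is at their intersection.

row 3, column 0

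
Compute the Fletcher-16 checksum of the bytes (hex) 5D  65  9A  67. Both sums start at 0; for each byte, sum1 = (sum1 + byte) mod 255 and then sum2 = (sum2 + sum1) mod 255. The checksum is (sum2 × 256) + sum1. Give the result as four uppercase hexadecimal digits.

Running sums (mod 255):
  after byte 0 (5D): sum1=93, sum2=93
  after byte 1 (65): sum1=194, sum2=32
  after byte 2 (9A): sum1=93, sum2=125
  after byte 3 (67): sum1=196, sum2=66
Checksum = sum2·256 + sum1 = 66·256 + 196 = 17092 = 0x42C4.

42C4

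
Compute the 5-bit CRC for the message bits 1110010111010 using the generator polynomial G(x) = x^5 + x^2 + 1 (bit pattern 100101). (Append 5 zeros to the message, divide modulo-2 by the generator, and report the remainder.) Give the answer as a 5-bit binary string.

Append 5 zeros: 111001011101000000. Divide by 100101 (XOR where the leading bit is 1):
  pos 0: 111001 XOR 100101 = 011100
  pos 1: 111000 XOR 100101 = 011101
  pos 2: 111011 XOR 100101 = 011110
  pos 3: 111101 XOR 100101 = 011000
  pos 4: 110001 XOR 100101 = 010100
  pos 5: 101000 XOR 100101 = 001101
  pos 7: 110110 XOR 100101 = 010011
  pos 8: 100110 XOR 100101 = 000011
  pos 12: 110000 XOR 100101 = 010101
Remainder (last 5 bits) = 10101. This is the CRC / FCS.

10101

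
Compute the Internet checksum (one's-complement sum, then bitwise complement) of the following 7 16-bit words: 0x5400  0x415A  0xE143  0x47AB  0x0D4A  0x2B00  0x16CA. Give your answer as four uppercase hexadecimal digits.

One's-complement addition (fold any carry out of bit 15 back into bit 0):
  0x5400 + 0x415A = 0x0955A
  0x955A + 0xE143 = 0x1769D → wrap carry → 0x769E
  0x769E + 0x47AB = 0x0BE49
  0xBE49 + 0x0D4A = 0x0CB93
  0xCB93 + 0x2B00 = 0x0F693
  0xF693 + 0x16CA = 0x10D5D → wrap carry → 0x0D5E
One's-complement sum = 0x0D5E.
Checksum = ~0x0D5E & 0xFFFF = 0xF2A1.

F2A1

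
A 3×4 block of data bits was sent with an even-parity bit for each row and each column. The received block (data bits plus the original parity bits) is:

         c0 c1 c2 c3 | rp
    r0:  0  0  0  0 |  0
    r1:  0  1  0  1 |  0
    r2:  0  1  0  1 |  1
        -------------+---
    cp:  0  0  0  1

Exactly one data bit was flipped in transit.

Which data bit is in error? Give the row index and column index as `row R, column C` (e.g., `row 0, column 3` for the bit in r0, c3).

row 2, column 3

Recompute each row's even parity and compare to rp:
  r0: data parity 0, sent rp 0 → ok
  r1: data parity 0, sent rp 0 → ok
  r2: data parity 0, sent rp 1 → mismatch
Recompute each column's even parity and compare to cp:
  c0: data parity 0, sent cp 0 → ok
  c1: data parity 0, sent cp 0 → ok
  c2: data parity 0, sent cp 0 → ok
  c3: data parity 0, sent cp 1 → mismatch
Exactly one row (r2) and one column (c3) fail → the flipped bit is at their intersection.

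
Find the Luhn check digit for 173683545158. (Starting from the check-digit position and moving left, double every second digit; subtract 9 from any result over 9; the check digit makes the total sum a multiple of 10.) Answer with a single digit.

2

Partial digits right→left: 8 5 1 5 4 5 3 8 6 3 7 1
Double every second digit counting from the check-digit position (so the 1st, 3rd, 5th, ... of the partial from the right).
  doubled (with −9 where >9): 7 2 8 6 3 5 → sum 31
  kept as-is: 5 5 5 8 3 1 → sum 27
Total = 31 + 27 = 58.
Check digit = (10 − (58 mod 10)) mod 10 = 2.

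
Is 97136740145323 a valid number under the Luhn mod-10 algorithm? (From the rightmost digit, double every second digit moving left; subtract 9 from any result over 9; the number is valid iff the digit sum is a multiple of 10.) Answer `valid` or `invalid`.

invalid

From the right, keep odd positions and double even positions (subtract 9 from any doubled value over 9):
  doubled (positions 2,4,...): 4 1 2 8 3 2 9 → sum 29
  kept (positions 1,3,...): 3 3 4 0 7 3 7 → sum 27
Total = 56.
56 mod 10 = 6, so the number is invalid.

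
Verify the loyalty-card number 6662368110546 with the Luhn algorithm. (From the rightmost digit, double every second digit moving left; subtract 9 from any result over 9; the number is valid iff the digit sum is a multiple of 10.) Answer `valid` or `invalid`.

invalid

From the right, keep odd positions and double even positions (subtract 9 from any doubled value over 9):
  doubled (positions 2,4,...): 8 0 2 3 4 3 → sum 20
  kept (positions 1,3,...): 6 5 1 8 3 6 6 → sum 35
Total = 55.
55 mod 10 = 5, so the number is invalid.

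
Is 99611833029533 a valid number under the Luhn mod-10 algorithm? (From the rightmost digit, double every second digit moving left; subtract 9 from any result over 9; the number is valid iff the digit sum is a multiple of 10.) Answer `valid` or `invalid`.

From the right, keep odd positions and double even positions (subtract 9 from any doubled value over 9):
  doubled (positions 2,4,...): 6 9 0 6 2 3 9 → sum 35
  kept (positions 1,3,...): 3 5 2 3 8 1 9 → sum 31
Total = 66.
66 mod 10 = 6, so the number is invalid.

invalid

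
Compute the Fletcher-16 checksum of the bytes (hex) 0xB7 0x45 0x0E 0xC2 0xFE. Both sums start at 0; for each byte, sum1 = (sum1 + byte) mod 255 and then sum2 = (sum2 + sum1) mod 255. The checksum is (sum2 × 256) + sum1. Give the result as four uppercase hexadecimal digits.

5ACC

Running sums (mod 255):
  after byte 0 (0xB7): sum1=183, sum2=183
  after byte 1 (0x45): sum1=252, sum2=180
  after byte 2 (0x0E): sum1=11, sum2=191
  after byte 3 (0xC2): sum1=205, sum2=141
  after byte 4 (0xFE): sum1=204, sum2=90
Checksum = sum2·256 + sum1 = 90·256 + 204 = 23244 = 0x5ACC.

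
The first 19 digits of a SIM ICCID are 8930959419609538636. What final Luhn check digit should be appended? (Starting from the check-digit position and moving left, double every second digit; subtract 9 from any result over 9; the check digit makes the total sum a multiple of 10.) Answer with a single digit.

Partial digits right→left: 6 3 6 8 3 5 9 0 6 9 1 4 9 5 9 0 3 9 8
Double every second digit counting from the check-digit position (so the 1st, 3rd, 5th, ... of the partial from the right).
  doubled (with −9 where >9): 3 3 6 9 3 2 9 9 6 7 → sum 57
  kept as-is: 3 8 5 0 9 4 5 0 9 → sum 43
Total = 57 + 43 = 100.
Check digit = (10 − (100 mod 10)) mod 10 = 0.

0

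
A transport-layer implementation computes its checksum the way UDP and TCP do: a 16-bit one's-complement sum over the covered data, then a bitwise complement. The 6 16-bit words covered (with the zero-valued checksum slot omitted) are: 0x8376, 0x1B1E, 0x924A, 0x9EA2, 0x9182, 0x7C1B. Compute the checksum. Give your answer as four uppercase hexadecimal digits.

22E0

One's-complement addition (fold any carry out of bit 15 back into bit 0):
  0x8376 + 0x1B1E = 0x09E94
  0x9E94 + 0x924A = 0x130DE → wrap carry → 0x30DF
  0x30DF + 0x9EA2 = 0x0CF81
  0xCF81 + 0x9182 = 0x16103 → wrap carry → 0x6104
  0x6104 + 0x7C1B = 0x0DD1F
One's-complement sum = 0xDD1F.
Checksum = ~0xDD1F & 0xFFFF = 0x22E0.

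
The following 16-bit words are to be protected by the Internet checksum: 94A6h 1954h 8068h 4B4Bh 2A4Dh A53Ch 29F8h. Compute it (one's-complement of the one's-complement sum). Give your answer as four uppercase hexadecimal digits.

8CCF

One's-complement addition (fold any carry out of bit 15 back into bit 0):
  0x94A6 + 0x1954 = 0x0ADFA
  0xADFA + 0x8068 = 0x12E62 → wrap carry → 0x2E63
  0x2E63 + 0x4B4B = 0x079AE
  0x79AE + 0x2A4D = 0x0A3FB
  0xA3FB + 0xA53C = 0x14937 → wrap carry → 0x4938
  0x4938 + 0x29F8 = 0x07330
One's-complement sum = 0x7330.
Checksum = ~0x7330 & 0xFFFF = 0x8CCF.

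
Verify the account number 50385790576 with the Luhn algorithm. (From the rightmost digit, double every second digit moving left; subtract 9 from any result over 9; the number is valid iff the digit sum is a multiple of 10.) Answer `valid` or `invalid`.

valid

From the right, keep odd positions and double even positions (subtract 9 from any doubled value over 9):
  doubled (positions 2,4,...): 5 0 5 7 0 → sum 17
  kept (positions 1,3,...): 6 5 9 5 3 5 → sum 33
Total = 50.
50 mod 10 = 0, so the number is valid.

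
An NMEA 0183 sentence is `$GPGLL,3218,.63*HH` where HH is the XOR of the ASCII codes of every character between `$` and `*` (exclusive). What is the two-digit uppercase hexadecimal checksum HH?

73

XOR the ASCII codes of the payload characters:
  'G' = 0x47 → acc = 0x47
  'P' = 0x50 → acc = 0x17
  'G' = 0x47 → acc = 0x50
  'L' = 0x4C → acc = 0x1C
  'L' = 0x4C → acc = 0x50
  ',' = 0x2C → acc = 0x7C
  '3' = 0x33 → acc = 0x4F
  '2' = 0x32 → acc = 0x7D
  '1' = 0x31 → acc = 0x4C
  '8' = 0x38 → acc = 0x74
  ',' = 0x2C → acc = 0x58
  '.' = 0x2E → acc = 0x76
  '6' = 0x36 → acc = 0x40
  '3' = 0x33 → acc = 0x73
Checksum = 0x73.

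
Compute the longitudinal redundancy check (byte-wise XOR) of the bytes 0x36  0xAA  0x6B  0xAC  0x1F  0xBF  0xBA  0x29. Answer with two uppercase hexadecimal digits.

68

XOR the bytes together:
  start with 0x36
  0x36 ⊕ 0xAA = 0x9C
  0x9C ⊕ 0x6B = 0xF7
  0xF7 ⊕ 0xAC = 0x5B
  0x5B ⊕ 0x1F = 0x44
  0x44 ⊕ 0xBF = 0xFB
  0xFB ⊕ 0xBA = 0x41
  0x41 ⊕ 0x29 = 0x68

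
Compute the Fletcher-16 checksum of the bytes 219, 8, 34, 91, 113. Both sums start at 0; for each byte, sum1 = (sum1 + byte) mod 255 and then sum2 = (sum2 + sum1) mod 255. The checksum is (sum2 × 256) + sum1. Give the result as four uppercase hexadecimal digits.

F9D2

Running sums (mod 255):
  after byte 0 (219): sum1=219, sum2=219
  after byte 1 (8): sum1=227, sum2=191
  after byte 2 (34): sum1=6, sum2=197
  after byte 3 (91): sum1=97, sum2=39
  after byte 4 (113): sum1=210, sum2=249
Checksum = sum2·256 + sum1 = 249·256 + 210 = 63954 = 0xF9D2.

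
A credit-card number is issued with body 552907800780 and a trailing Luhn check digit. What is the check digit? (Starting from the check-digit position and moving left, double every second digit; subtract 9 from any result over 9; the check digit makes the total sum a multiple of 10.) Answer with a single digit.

Partial digits right→left: 0 8 7 0 0 8 7 0 9 2 5 5
Double every second digit counting from the check-digit position (so the 1st, 3rd, 5th, ... of the partial from the right).
  doubled (with −9 where >9): 0 5 0 5 9 1 → sum 20
  kept as-is: 8 0 8 0 2 5 → sum 23
Total = 20 + 23 = 43.
Check digit = (10 − (43 mod 10)) mod 10 = 7.

7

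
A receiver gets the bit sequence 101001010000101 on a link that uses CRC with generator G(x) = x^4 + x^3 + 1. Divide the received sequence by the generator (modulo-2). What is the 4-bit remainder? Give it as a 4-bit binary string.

Modulo-2 division of 101001010000101 by 11001:
  pos 0: 10100 XOR 11001 = 01101
  pos 1: 11011 XOR 11001 = 00010
  pos 4: 10010 XOR 11001 = 01011
  pos 5: 10110 XOR 11001 = 01111
  pos 6: 11110 XOR 11001 = 00111
  pos 8: 11101 XOR 11001 = 00100
  pos 10: 10001 XOR 11001 = 01000
Remainder = 1000 (nonzero — an error is detected).

1000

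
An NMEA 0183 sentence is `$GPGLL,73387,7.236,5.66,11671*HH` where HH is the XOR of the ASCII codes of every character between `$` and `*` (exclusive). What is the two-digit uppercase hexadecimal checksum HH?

6D

XOR the ASCII codes of the payload characters:
  'G' = 0x47 → acc = 0x47
  'P' = 0x50 → acc = 0x17
  'G' = 0x47 → acc = 0x50
  'L' = 0x4C → acc = 0x1C
  'L' = 0x4C → acc = 0x50
  ',' = 0x2C → acc = 0x7C
  '7' = 0x37 → acc = 0x4B
  '3' = 0x33 → acc = 0x78
  '3' = 0x33 → acc = 0x4B
  '8' = 0x38 → acc = 0x73
  '7' = 0x37 → acc = 0x44
  ',' = 0x2C → acc = 0x68
  '7' = 0x37 → acc = 0x5F
  '.' = 0x2E → acc = 0x71
  '2' = 0x32 → acc = 0x43
  '3' = 0x33 → acc = 0x70
  '6' = 0x36 → acc = 0x46
  ',' = 0x2C → acc = 0x6A
  '5' = 0x35 → acc = 0x5F
  '.' = 0x2E → acc = 0x71
  '6' = 0x36 → acc = 0x47
  '6' = 0x36 → acc = 0x71
  ',' = 0x2C → acc = 0x5D
  '1' = 0x31 → acc = 0x6C
  '1' = 0x31 → acc = 0x5D
  '6' = 0x36 → acc = 0x6B
  '7' = 0x37 → acc = 0x5C
  '1' = 0x31 → acc = 0x6D
Checksum = 0x6D.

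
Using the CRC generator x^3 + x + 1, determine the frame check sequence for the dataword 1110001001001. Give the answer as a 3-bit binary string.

Append 3 zeros: 1110001001001000. Divide by 1011 (XOR where the leading bit is 1):
  pos 0: 1110 XOR 1011 = 0101
  pos 1: 1010 XOR 1011 = 0001
  pos 4: 1010 XOR 1011 = 0001
  pos 7: 1010 XOR 1011 = 0001
  pos 10: 1010 XOR 1011 = 0001
Remainder (last 3 bits) = 100. This is the CRC / FCS.

100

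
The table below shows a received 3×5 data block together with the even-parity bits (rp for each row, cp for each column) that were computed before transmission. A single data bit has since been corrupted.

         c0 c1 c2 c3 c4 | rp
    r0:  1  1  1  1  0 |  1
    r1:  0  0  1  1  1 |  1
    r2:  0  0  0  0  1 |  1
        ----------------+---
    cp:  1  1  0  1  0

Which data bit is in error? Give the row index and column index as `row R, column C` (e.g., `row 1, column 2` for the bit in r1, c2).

row 0, column 3

Recompute each row's even parity and compare to rp:
  r0: data parity 0, sent rp 1 → mismatch
  r1: data parity 1, sent rp 1 → ok
  r2: data parity 1, sent rp 1 → ok
Recompute each column's even parity and compare to cp:
  c0: data parity 1, sent cp 1 → ok
  c1: data parity 1, sent cp 1 → ok
  c2: data parity 0, sent cp 0 → ok
  c3: data parity 0, sent cp 1 → mismatch
  c4: data parity 0, sent cp 0 → ok
Exactly one row (r0) and one column (c3) fail → the flipped bit is at their intersection.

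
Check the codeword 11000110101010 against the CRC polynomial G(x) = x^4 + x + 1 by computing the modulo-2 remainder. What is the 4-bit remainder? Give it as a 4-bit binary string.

0000

Modulo-2 division of 11000110101010 by 10011:
  pos 0: 11000 XOR 10011 = 01011
  pos 1: 10111 XOR 10011 = 00100
  pos 3: 10010 XOR 10011 = 00001
  pos 7: 11010 XOR 10011 = 01001
  pos 8: 10011 XOR 10011 = 00000
Remainder = 0000 (zero — the frame passes the CRC check).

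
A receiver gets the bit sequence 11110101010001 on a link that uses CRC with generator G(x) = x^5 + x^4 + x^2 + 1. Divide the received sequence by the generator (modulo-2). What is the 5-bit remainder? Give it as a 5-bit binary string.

00000

Modulo-2 division of 11110101010001 by 110101:
  pos 0: 111101 XOR 110101 = 001000
  pos 2: 100001 XOR 110101 = 010100
  pos 3: 101000 XOR 110101 = 011101
  pos 4: 111011 XOR 110101 = 001110
  pos 6: 111000 XOR 110101 = 001101
  pos 8: 110101 XOR 110101 = 000000
Remainder = 00000 (zero — the frame passes the CRC check).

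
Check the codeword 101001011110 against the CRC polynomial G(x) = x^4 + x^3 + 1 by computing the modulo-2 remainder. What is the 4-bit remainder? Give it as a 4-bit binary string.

Modulo-2 division of 101001011110 by 11001:
  pos 0: 10100 XOR 11001 = 01101
  pos 1: 11011 XOR 11001 = 00010
  pos 4: 10011 XOR 11001 = 01010
  pos 5: 10101 XOR 11001 = 01100
  pos 6: 11001 XOR 11001 = 00000
Remainder = 0000 (zero — the frame passes the CRC check).

0000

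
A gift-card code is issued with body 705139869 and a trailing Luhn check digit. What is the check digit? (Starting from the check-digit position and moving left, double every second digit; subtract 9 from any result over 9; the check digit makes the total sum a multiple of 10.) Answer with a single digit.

6

Partial digits right→left: 9 6 8 9 3 1 5 0 7
Double every second digit counting from the check-digit position (so the 1st, 3rd, 5th, ... of the partial from the right).
  doubled (with −9 where >9): 9 7 6 1 5 → sum 28
  kept as-is: 6 9 1 0 → sum 16
Total = 28 + 16 = 44.
Check digit = (10 − (44 mod 10)) mod 10 = 6.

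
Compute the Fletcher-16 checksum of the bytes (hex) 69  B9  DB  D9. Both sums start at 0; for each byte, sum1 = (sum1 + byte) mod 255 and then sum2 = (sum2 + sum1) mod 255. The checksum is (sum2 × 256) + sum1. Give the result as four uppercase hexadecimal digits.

64D8

Running sums (mod 255):
  after byte 0 (69): sum1=105, sum2=105
  after byte 1 (B9): sum1=35, sum2=140
  after byte 2 (DB): sum1=254, sum2=139
  after byte 3 (D9): sum1=216, sum2=100
Checksum = sum2·256 + sum1 = 100·256 + 216 = 25816 = 0x64D8.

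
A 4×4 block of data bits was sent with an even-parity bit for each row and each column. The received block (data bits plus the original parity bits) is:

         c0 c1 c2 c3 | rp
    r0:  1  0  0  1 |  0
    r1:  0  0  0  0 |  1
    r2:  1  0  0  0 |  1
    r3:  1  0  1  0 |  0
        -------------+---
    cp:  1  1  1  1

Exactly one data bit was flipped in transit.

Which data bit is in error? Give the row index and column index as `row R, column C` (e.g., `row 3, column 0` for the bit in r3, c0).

row 1, column 1

Recompute each row's even parity and compare to rp:
  r0: data parity 0, sent rp 0 → ok
  r1: data parity 0, sent rp 1 → mismatch
  r2: data parity 1, sent rp 1 → ok
  r3: data parity 0, sent rp 0 → ok
Recompute each column's even parity and compare to cp:
  c0: data parity 1, sent cp 1 → ok
  c1: data parity 0, sent cp 1 → mismatch
  c2: data parity 1, sent cp 1 → ok
  c3: data parity 1, sent cp 1 → ok
Exactly one row (r1) and one column (c1) fail → the flipped bit is at their intersection.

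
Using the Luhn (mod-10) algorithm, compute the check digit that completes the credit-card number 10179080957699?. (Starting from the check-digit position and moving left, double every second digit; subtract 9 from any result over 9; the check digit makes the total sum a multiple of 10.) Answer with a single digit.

Partial digits right→left: 9 9 6 7 5 9 0 8 0 9 7 1 0 1
Double every second digit counting from the check-digit position (so the 1st, 3rd, 5th, ... of the partial from the right).
  doubled (with −9 where >9): 9 3 1 0 0 5 0 → sum 18
  kept as-is: 9 7 9 8 9 1 1 → sum 44
Total = 18 + 44 = 62.
Check digit = (10 − (62 mod 10)) mod 10 = 8.

8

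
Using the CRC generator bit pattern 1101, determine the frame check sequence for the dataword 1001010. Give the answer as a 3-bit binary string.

101

Append 3 zeros: 1001010000. Divide by 1101 (XOR where the leading bit is 1):
  pos 0: 1001 XOR 1101 = 0100
  pos 1: 1000 XOR 1101 = 0101
  pos 2: 1011 XOR 1101 = 0110
  pos 3: 1100 XOR 1101 = 0001
  pos 6: 1000 XOR 1101 = 0101
Remainder (last 3 bits) = 101. This is the CRC / FCS.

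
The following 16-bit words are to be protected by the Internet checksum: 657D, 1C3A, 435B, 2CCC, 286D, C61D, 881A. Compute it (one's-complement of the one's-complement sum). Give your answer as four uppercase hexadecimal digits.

977B

One's-complement addition (fold any carry out of bit 15 back into bit 0):
  0x657D + 0x1C3A = 0x081B7
  0x81B7 + 0x435B = 0x0C512
  0xC512 + 0x2CCC = 0x0F1DE
  0xF1DE + 0x286D = 0x11A4B → wrap carry → 0x1A4C
  0x1A4C + 0xC61D = 0x0E069
  0xE069 + 0x881A = 0x16883 → wrap carry → 0x6884
One's-complement sum = 0x6884.
Checksum = ~0x6884 & 0xFFFF = 0x977B.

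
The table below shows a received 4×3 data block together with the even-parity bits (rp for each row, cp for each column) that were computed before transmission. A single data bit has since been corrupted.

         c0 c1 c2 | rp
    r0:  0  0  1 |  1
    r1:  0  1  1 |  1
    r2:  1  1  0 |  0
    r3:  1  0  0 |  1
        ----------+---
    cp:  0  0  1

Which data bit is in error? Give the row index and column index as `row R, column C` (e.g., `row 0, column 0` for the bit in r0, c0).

Recompute each row's even parity and compare to rp:
  r0: data parity 1, sent rp 1 → ok
  r1: data parity 0, sent rp 1 → mismatch
  r2: data parity 0, sent rp 0 → ok
  r3: data parity 1, sent rp 1 → ok
Recompute each column's even parity and compare to cp:
  c0: data parity 0, sent cp 0 → ok
  c1: data parity 0, sent cp 0 → ok
  c2: data parity 0, sent cp 1 → mismatch
Exactly one row (r1) and one column (c2) fail → the flipped bit is at their intersection.

row 1, column 2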